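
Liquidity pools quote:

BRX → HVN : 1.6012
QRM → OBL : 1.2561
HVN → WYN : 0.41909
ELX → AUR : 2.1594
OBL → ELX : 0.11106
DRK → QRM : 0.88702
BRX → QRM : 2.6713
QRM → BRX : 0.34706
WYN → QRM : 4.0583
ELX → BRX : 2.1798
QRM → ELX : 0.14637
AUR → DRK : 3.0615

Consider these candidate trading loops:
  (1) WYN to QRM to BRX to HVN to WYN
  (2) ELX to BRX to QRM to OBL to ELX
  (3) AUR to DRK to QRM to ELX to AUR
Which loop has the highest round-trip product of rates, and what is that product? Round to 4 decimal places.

0.9452

(1) 4.0583 × 0.34706 × 1.6012 × 0.41909 = 0.94515
(2) 2.1798 × 2.6713 × 1.2561 × 0.11106 = 0.81231
(3) 3.0615 × 0.88702 × 0.14637 × 2.1594 = 0.85833
Highest is cycle (1) at 0.9452 (≤1, no arbitrage).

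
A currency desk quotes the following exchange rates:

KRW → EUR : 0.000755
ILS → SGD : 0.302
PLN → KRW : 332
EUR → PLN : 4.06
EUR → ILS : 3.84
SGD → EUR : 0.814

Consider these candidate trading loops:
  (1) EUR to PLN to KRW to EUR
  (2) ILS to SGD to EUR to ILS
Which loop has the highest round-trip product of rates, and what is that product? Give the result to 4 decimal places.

(1) 4.06 × 332 × 0.000755 = 1.01768
(2) 0.302 × 0.814 × 3.84 = 0.94398
Highest is cycle (1) at 1.0177 (>1, arbitrage).

1.0177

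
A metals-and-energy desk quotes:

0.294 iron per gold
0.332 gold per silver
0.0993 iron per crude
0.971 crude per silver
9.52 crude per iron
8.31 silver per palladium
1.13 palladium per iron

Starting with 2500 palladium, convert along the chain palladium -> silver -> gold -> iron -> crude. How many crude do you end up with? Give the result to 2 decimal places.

19304.72

2500 palladium × 8.31 = 20775 silver
20775 silver × 0.332 = 6897.3 gold
6897.3 gold × 0.294 = 2027.8062 iron
2027.8062 iron × 9.52 = 19304.715024 crude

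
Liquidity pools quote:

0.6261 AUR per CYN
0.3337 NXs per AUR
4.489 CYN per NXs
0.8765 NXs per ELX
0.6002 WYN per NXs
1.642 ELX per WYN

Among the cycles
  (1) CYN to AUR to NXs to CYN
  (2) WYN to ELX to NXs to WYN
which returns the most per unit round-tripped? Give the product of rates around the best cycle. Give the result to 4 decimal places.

(1) 0.6261 × 0.3337 × 4.489 = 0.93788
(2) 1.642 × 0.8765 × 0.6002 = 0.86382
Highest is cycle (1) at 0.9379 (≤1, no arbitrage).

0.9379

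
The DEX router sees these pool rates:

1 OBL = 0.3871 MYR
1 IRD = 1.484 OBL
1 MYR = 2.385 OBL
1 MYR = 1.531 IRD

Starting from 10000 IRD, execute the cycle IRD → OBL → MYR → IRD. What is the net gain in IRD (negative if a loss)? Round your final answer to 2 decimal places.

-1205.07

10000 IRD × 1.484 = 14840 OBL
14840 OBL × 0.3871 = 5744.564 MYR
5744.564 MYR × 1.531 = 8794.927484 IRD
Net change: 8794.927484 − 10000 = -1205.072516 IRD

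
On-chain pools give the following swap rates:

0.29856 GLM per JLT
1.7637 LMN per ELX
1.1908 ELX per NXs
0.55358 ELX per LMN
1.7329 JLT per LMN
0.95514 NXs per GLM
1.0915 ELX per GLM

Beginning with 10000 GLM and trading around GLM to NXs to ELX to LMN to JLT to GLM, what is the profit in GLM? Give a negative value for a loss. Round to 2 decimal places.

378.53

10000 GLM × 0.95514 = 9551.4 NXs
9551.4 NXs × 1.1908 = 11373.80712 ELX
11373.80712 ELX × 1.7637 = 20059.983617544 LMN
20059.983617544 LMN × 1.7329 = 34761.9456108419976 JLT
34761.9456108419976 JLT × 0.29856 = 10378.526481572986803456 GLM
Net change: 10378.526481572986803456 − 10000 = 378.526481572986803456 GLM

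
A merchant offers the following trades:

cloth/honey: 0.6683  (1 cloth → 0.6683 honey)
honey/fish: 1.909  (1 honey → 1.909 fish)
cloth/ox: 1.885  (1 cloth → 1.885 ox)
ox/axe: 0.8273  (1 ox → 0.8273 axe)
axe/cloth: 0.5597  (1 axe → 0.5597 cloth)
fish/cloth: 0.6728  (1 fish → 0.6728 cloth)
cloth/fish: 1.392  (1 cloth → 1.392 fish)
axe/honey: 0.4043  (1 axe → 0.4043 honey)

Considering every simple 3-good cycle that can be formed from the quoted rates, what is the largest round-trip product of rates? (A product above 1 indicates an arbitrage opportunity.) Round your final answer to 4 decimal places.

0.8728

cloth→ox→axe→cloth: 1.885 × 0.8273 × 0.5597 = 0.87283
cloth→honey→fish→cloth: 0.6683 × 1.909 × 0.6728 = 0.85835
Maximum is cloth→ox→axe→cloth at 0.8728; no arbitrage — every cycle loses value.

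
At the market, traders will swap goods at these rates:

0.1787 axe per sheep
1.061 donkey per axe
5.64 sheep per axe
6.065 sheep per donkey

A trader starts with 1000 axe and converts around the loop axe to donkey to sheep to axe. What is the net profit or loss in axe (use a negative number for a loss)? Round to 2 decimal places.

149.93

1000 axe × 1.061 = 1061 donkey
1061 donkey × 6.065 = 6434.965 sheep
6434.965 sheep × 0.1787 = 1149.9282455 axe
Net change: 1149.9282455 − 1000 = 149.9282455 axe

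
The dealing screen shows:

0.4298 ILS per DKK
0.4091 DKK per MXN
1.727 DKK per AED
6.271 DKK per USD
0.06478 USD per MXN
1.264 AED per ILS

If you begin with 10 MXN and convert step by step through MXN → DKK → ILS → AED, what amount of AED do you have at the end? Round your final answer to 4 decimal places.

2.2225

10 MXN × 0.4091 = 4.091 DKK
4.091 DKK × 0.4298 = 1.7583118 ILS
1.7583118 ILS × 1.264 = 2.2225061152 AED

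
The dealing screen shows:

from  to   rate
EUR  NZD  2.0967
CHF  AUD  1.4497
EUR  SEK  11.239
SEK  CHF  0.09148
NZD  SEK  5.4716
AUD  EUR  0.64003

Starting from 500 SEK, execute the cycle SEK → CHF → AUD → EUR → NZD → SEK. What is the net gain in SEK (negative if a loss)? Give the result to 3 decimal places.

-13.116

500 SEK × 0.09148 = 45.74 CHF
45.74 CHF × 1.4497 = 66.309278 AUD
66.309278 AUD × 0.64003 = 42.43992719834 EUR
42.43992719834 EUR × 2.0967 = 88.983795356759478 NZD
88.983795356759478 NZD × 5.4716 = 486.8837346740451598248 SEK
Net change: 486.8837346740451598248 − 500 = -13.1162653259548401752 SEK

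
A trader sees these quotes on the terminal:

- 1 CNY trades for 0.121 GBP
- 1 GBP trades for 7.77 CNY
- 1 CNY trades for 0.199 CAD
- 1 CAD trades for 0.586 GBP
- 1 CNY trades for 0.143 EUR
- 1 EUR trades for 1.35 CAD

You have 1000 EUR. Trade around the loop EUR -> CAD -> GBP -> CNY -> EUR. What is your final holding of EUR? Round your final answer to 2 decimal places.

1000 EUR × 1.35 = 1350 CAD
1350 CAD × 0.586 = 791.1 GBP
791.1 GBP × 7.77 = 6146.847 CNY
6146.847 CNY × 0.143 = 878.999121 EUR

879.00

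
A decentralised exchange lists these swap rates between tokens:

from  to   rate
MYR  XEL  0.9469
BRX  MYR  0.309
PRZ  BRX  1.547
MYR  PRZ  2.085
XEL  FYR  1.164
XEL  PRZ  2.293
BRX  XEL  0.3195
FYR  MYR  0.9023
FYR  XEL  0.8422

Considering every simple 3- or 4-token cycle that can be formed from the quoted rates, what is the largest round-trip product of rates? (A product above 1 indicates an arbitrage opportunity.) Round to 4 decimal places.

1.1334

BRX→XEL→PRZ→BRX: 0.3195 × 2.293 × 1.547 = 1.13335
BRX→MYR→XEL→PRZ→BRX: 0.309 × 0.9469 × 2.293 × 1.547 = 1.03790
BRX→MYR→PRZ→BRX: 0.309 × 2.085 × 1.547 = 0.99668
XEL→FYR→MYR→XEL: 1.164 × 0.9023 × 0.9469 = 0.99451
Maximum is BRX→XEL→PRZ→BRX at 1.1334; arbitrage exists.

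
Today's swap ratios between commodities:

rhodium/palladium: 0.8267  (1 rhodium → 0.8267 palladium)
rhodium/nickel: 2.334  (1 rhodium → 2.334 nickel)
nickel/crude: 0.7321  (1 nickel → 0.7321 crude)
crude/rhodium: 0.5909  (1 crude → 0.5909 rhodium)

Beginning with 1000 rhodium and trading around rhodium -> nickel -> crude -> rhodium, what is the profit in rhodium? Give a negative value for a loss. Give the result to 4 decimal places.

9.6835

1000 rhodium × 2.334 = 2334 nickel
2334 nickel × 0.7321 = 1708.7214 crude
1708.7214 crude × 0.5909 = 1009.68347526 rhodium
Net change: 1009.68347526 − 1000 = 9.68347526 rhodium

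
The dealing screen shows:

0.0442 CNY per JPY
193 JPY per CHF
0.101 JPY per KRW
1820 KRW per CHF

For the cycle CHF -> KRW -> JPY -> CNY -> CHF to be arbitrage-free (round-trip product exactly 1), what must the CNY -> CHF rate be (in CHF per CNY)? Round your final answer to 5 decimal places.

Known legs of the cycle: 1820 × 0.101 × 0.0442 = 8.124844
For no arbitrage the full-cycle product must be 1, so the missing rate is 1 / 8.124844 ≈ 0.1230793.

0.12308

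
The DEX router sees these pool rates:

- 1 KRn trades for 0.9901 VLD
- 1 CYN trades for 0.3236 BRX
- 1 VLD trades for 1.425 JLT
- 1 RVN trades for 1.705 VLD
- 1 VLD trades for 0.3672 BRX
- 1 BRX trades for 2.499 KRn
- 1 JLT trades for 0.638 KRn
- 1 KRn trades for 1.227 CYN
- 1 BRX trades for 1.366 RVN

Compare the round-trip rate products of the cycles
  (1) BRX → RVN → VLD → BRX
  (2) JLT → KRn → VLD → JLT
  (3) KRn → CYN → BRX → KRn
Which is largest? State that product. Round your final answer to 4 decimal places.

0.9922

(1) 1.366 × 1.705 × 0.3672 = 0.85522
(2) 0.638 × 0.9901 × 1.425 = 0.90015
(3) 1.227 × 0.3236 × 2.499 = 0.99225
Highest is cycle (3) at 0.9922 (≤1, no arbitrage).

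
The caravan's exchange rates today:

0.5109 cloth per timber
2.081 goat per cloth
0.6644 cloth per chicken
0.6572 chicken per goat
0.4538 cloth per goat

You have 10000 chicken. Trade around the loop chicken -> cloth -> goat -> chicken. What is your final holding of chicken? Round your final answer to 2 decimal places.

9086.55

10000 chicken × 0.6644 = 6644 cloth
6644 cloth × 2.081 = 13826.164 goat
13826.164 goat × 0.6572 = 9086.5549808 chicken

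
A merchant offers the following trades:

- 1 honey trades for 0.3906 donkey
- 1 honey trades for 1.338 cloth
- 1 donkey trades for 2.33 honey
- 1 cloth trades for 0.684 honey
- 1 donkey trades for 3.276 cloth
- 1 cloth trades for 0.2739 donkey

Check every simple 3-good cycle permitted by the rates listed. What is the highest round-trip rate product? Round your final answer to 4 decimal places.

0.8753

honey→donkey→cloth→honey: 0.3906 × 3.276 × 0.684 = 0.87525
honey→cloth→donkey→honey: 1.338 × 0.2739 × 2.33 = 0.85389
Maximum is honey→donkey→cloth→honey at 0.8753; no arbitrage — every cycle loses value.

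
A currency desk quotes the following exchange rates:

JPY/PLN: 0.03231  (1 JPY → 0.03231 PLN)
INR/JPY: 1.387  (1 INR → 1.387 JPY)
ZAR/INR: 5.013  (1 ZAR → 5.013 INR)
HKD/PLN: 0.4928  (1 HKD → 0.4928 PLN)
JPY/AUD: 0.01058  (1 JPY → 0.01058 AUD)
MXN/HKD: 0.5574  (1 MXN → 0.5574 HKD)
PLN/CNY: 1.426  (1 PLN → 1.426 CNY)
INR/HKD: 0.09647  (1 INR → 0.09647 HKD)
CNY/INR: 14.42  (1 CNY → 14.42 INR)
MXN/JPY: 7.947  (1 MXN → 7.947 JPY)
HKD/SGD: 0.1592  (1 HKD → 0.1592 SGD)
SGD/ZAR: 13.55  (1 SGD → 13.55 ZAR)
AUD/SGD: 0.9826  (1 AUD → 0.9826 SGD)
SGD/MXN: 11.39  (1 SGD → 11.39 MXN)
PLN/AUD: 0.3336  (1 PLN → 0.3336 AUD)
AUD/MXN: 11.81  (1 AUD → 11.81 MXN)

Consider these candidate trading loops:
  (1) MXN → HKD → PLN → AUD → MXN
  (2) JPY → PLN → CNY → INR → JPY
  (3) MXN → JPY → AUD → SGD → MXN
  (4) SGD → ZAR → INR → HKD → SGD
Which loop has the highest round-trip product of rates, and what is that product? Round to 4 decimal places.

(1) 0.5574 × 0.4928 × 0.3336 × 11.81 = 1.08222
(2) 0.03231 × 1.426 × 14.42 × 1.387 = 0.92151
(3) 7.947 × 0.01058 × 0.9826 × 11.39 = 0.94100
(4) 13.55 × 5.013 × 0.09647 × 0.1592 = 1.04321
Highest is cycle (1) at 1.0822 (>1, arbitrage).

1.0822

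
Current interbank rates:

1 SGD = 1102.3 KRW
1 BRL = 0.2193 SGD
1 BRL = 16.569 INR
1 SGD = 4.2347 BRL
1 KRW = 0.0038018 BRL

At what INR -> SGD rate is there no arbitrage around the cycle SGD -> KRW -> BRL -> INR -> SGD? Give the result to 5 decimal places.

Known legs of the cycle: 1102.3 × 0.0038018 × 16.569 = 69.43610827566
For no arbitrage the full-cycle product must be 1, so the missing rate is 1 / 69.43610827566 ≈ 0.0144017.

0.01440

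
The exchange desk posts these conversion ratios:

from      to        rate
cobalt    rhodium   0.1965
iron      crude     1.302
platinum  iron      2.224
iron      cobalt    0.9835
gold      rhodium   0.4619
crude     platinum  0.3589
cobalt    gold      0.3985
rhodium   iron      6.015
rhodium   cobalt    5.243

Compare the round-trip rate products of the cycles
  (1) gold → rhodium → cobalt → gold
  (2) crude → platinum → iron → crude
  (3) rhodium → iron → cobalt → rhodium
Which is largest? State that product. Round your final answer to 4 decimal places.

(1) 0.4619 × 5.243 × 0.3985 = 0.96506
(2) 0.3589 × 2.224 × 1.302 = 1.03925
(3) 6.015 × 0.9835 × 0.1965 = 1.16245
Highest is cycle (3) at 1.1624 (>1, arbitrage).

1.1624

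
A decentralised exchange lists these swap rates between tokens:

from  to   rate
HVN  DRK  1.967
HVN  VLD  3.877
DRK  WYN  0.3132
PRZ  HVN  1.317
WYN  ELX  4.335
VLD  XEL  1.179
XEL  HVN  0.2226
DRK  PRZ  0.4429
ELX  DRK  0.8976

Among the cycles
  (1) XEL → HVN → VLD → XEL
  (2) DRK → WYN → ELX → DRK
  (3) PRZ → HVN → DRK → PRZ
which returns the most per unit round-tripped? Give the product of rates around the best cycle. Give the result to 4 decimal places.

1.2187

(1) 0.2226 × 3.877 × 1.179 = 1.01750
(2) 0.3132 × 4.335 × 0.8976 = 1.21869
(3) 1.317 × 1.967 × 0.4429 = 1.14735
Highest is cycle (2) at 1.2187 (>1, arbitrage).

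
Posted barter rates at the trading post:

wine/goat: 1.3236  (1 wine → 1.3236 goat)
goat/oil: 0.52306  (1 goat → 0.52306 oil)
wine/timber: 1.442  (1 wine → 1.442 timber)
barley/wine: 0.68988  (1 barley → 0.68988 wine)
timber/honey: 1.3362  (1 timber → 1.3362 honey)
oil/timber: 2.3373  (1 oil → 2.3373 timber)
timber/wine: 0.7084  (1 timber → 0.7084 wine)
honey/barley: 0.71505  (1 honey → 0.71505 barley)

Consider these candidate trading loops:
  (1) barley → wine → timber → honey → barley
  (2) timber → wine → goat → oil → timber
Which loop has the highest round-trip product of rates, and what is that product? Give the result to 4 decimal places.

1.1463

(1) 0.68988 × 1.442 × 1.3362 × 0.71505 = 0.95049
(2) 0.7084 × 1.3236 × 0.52306 × 2.3373 = 1.14631
Highest is cycle (2) at 1.1463 (>1, arbitrage).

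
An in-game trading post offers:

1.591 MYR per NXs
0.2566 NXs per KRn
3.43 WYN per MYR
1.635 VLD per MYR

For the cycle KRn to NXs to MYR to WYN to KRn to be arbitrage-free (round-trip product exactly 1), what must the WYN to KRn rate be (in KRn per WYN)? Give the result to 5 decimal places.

0.71413

Known legs of the cycle: 0.2566 × 1.591 × 3.43 = 1.400299558
For no arbitrage the full-cycle product must be 1, so the missing rate is 1 / 1.400299558 ≈ 0.7141329.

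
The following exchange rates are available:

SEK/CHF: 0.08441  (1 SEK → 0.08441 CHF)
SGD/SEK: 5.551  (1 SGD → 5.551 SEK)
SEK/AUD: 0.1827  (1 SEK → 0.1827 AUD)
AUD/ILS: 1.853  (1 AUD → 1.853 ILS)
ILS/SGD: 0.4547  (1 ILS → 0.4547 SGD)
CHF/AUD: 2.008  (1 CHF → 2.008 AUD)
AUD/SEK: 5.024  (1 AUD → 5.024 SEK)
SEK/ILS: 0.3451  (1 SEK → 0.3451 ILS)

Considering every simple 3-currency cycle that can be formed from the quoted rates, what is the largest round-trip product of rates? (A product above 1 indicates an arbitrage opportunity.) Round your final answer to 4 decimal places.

SEK→ILS→SGD→SEK: 0.3451 × 0.4547 × 5.551 = 0.87105
AUD→SEK→CHF→AUD: 5.024 × 0.08441 × 2.008 = 0.85154
Maximum is SEK→ILS→SGD→SEK at 0.8710; no arbitrage — every cycle loses value.

0.8710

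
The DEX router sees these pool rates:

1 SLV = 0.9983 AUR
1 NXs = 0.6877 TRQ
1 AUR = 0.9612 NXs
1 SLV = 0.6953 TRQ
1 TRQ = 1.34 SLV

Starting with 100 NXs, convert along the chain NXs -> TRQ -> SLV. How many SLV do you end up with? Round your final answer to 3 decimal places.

92.152

100 NXs × 0.6877 = 68.77 TRQ
68.77 TRQ × 1.34 = 92.1518 SLV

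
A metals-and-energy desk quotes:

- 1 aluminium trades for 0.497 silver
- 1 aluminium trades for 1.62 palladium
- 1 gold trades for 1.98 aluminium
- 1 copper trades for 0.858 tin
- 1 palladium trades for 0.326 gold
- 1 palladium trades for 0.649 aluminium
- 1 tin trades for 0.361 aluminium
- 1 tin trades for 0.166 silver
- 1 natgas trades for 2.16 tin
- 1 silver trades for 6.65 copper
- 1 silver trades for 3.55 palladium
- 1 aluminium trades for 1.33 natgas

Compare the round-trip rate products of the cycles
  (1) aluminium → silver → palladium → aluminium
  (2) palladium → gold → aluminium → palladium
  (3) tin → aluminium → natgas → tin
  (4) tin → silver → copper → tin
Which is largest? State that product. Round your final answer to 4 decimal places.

(1) 0.497 × 3.55 × 0.649 = 1.14506
(2) 0.326 × 1.98 × 1.62 = 1.04568
(3) 0.361 × 1.33 × 2.16 = 1.03708
(4) 0.166 × 6.65 × 0.858 = 0.94715
Highest is cycle (1) at 1.1451 (>1, arbitrage).

1.1451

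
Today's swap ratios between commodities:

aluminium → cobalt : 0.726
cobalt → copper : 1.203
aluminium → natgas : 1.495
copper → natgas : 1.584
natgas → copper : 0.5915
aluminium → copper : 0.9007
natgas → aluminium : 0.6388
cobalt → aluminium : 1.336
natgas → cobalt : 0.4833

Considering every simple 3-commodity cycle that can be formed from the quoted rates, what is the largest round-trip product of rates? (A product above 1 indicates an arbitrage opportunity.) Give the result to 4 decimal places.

0.9653

natgas→cobalt→aluminium→natgas: 0.4833 × 1.336 × 1.495 = 0.96530
copper→natgas→cobalt→copper: 1.584 × 0.4833 × 1.203 = 0.92095
copper→natgas→aluminium→copper: 1.584 × 0.6388 × 0.9007 = 0.91138
Maximum is natgas→cobalt→aluminium→natgas at 0.9653; no arbitrage — every cycle loses value.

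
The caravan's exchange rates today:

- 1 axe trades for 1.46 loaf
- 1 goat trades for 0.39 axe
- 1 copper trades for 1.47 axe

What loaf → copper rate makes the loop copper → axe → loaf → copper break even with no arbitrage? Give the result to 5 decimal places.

Known legs of the cycle: 1.47 × 1.46 = 2.1462
For no arbitrage the full-cycle product must be 1, so the missing rate is 1 / 2.1462 ≈ 0.4659398.

0.46594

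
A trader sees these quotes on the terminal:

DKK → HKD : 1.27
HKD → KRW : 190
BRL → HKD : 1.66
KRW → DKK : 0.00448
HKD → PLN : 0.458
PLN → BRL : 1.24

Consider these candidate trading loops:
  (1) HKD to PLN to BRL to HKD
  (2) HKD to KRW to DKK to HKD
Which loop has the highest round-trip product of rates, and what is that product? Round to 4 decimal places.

1.0810

(1) 0.458 × 1.24 × 1.66 = 0.94275
(2) 190 × 0.00448 × 1.27 = 1.08102
Highest is cycle (2) at 1.0810 (>1, arbitrage).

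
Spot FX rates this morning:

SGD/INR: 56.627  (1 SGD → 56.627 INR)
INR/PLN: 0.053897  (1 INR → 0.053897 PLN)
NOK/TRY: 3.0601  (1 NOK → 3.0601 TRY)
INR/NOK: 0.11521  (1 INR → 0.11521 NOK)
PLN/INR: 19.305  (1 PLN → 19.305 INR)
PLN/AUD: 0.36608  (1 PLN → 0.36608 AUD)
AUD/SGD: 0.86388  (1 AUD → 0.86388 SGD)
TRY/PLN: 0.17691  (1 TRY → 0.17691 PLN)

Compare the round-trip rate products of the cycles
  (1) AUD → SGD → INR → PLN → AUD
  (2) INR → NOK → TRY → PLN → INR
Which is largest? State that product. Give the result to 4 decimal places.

(1) 0.86388 × 56.627 × 0.053897 × 0.36608 = 0.96520
(2) 0.11521 × 3.0601 × 0.17691 × 19.305 = 1.20406
Highest is cycle (2) at 1.2041 (>1, arbitrage).

1.2041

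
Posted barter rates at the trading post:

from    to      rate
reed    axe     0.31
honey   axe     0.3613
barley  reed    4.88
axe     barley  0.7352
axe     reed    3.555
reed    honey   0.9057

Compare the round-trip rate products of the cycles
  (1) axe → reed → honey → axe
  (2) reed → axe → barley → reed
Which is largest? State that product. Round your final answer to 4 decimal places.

1.1633

(1) 3.555 × 0.9057 × 0.3613 = 1.16330
(2) 0.31 × 0.7352 × 4.88 = 1.11221
Highest is cycle (1) at 1.1633 (>1, arbitrage).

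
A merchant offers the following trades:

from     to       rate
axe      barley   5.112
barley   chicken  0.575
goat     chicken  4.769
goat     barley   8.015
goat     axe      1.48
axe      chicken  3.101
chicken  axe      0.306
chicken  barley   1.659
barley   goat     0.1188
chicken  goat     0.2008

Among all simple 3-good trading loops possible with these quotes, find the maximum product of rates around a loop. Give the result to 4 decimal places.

barley→goat→chicken→barley: 0.1188 × 4.769 × 1.659 = 0.93992
barley→chicken→goat→barley: 0.575 × 0.2008 × 8.015 = 0.92541
goat→axe→chicken→goat: 1.48 × 3.101 × 0.2008 = 0.92157
barley→chicken→axe→barley: 0.575 × 0.306 × 5.112 = 0.89946
barley→goat→axe→barley: 0.1188 × 1.48 × 5.112 = 0.89881
Maximum is barley→goat→chicken→barley at 0.9399; no arbitrage — every cycle loses value.

0.9399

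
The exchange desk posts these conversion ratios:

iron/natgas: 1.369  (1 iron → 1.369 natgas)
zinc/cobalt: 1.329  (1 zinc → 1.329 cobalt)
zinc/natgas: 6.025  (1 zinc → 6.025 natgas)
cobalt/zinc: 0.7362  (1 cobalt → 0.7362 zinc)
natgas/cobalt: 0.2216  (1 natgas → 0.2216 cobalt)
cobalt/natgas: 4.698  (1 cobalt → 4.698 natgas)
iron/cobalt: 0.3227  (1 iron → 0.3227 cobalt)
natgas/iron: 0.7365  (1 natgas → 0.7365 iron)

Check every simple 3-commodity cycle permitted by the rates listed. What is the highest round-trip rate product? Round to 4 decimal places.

iron→cobalt→natgas→iron: 0.3227 × 4.698 × 0.7365 = 1.11657
zinc→natgas→cobalt→zinc: 6.025 × 0.2216 × 0.7362 = 0.98293
Maximum is iron→cobalt→natgas→iron at 1.1166; arbitrage exists.

1.1166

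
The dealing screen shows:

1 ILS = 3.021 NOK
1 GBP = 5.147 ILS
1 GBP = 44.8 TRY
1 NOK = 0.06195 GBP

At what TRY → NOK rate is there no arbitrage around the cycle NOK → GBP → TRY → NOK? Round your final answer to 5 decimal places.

Known legs of the cycle: 0.06195 × 44.8 = 2.77536
For no arbitrage the full-cycle product must be 1, so the missing rate is 1 / 2.77536 ≈ 0.3603136.

0.36031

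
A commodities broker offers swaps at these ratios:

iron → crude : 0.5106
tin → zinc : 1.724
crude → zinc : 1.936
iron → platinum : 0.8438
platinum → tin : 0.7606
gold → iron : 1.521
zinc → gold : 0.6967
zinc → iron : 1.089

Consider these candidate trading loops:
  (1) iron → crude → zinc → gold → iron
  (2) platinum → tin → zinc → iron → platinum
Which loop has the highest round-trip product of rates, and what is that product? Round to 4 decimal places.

(1) 0.5106 × 1.936 × 0.6967 × 1.521 = 1.04752
(2) 0.7606 × 1.724 × 1.089 × 0.8438 = 1.20493
Highest is cycle (2) at 1.2049 (>1, arbitrage).

1.2049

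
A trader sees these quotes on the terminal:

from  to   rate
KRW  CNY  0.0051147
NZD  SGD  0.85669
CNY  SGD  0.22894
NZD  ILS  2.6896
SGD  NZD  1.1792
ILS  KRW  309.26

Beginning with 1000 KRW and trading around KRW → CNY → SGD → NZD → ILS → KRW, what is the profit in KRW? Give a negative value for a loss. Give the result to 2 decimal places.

1000 KRW × 0.0051147 = 5.1147 CNY
5.1147 CNY × 0.22894 = 1.170959418 SGD
1.170959418 SGD × 1.1792 = 1.3807953457056 NZD
1.3807953457056 NZD × 2.6896 = 3.71378716180978176 ILS
3.71378716180978176 ILS × 309.26 = 1148.5258176612931070976 KRW
Net change: 1148.5258176612931070976 − 1000 = 148.5258176612931070976 KRW

148.53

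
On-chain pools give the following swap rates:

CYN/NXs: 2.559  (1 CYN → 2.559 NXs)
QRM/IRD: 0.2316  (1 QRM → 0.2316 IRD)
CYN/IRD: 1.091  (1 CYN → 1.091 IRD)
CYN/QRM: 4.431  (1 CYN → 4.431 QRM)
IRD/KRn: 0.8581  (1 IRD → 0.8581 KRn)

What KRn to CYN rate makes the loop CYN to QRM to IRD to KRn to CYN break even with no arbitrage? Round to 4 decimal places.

Known legs of the cycle: 4.431 × 0.2316 × 0.8581 = 0.88059903876
For no arbitrage the full-cycle product must be 1, so the missing rate is 1 / 0.88059903876 ≈ 1.135591.

1.1356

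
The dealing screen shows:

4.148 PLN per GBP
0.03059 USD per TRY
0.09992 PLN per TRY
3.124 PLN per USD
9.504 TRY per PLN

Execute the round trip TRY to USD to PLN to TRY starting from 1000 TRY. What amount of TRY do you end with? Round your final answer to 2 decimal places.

1000 TRY × 0.03059 = 30.59 USD
30.59 USD × 3.124 = 95.56316 PLN
95.56316 PLN × 9.504 = 908.23227264 TRY

908.23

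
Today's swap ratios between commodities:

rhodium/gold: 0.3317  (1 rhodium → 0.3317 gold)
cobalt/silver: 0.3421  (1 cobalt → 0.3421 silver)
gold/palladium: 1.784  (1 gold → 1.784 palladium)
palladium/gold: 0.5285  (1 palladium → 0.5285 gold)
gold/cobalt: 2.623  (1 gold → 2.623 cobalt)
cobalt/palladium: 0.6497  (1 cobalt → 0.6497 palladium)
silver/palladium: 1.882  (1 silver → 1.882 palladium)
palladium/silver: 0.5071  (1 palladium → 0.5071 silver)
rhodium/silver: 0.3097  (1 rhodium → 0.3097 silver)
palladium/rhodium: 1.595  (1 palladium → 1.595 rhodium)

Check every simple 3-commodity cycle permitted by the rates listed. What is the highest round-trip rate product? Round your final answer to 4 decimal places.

rhodium→gold→palladium→rhodium: 0.3317 × 1.784 × 1.595 = 0.94385
silver→palladium→rhodium→silver: 1.882 × 1.595 × 0.3097 = 0.92965
palladium→gold→cobalt→palladium: 0.5285 × 2.623 × 0.6497 = 0.90065
Maximum is rhodium→gold→palladium→rhodium at 0.9438; no arbitrage — every cycle loses value.

0.9438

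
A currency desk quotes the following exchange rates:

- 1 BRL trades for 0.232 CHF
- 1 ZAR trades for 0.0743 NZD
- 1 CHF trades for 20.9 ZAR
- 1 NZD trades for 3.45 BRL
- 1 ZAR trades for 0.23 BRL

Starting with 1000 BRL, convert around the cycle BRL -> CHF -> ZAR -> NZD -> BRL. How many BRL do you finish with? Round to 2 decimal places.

1000 BRL × 0.232 = 232 CHF
232 CHF × 20.9 = 4848.8 ZAR
4848.8 ZAR × 0.0743 = 360.26584 NZD
360.26584 NZD × 3.45 = 1242.917148 BRL

1242.92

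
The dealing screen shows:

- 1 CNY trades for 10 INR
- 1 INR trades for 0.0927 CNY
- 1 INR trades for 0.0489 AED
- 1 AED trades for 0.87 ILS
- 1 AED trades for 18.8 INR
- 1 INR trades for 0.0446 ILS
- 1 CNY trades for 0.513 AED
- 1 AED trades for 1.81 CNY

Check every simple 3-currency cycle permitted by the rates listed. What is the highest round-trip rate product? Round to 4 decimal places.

0.8940

CNY→AED→INR→CNY: 0.513 × 18.8 × 0.0927 = 0.89404
CNY→INR→AED→CNY: 10 × 0.0489 × 1.81 = 0.88509
Maximum is CNY→AED→INR→CNY at 0.8940; no arbitrage — every cycle loses value.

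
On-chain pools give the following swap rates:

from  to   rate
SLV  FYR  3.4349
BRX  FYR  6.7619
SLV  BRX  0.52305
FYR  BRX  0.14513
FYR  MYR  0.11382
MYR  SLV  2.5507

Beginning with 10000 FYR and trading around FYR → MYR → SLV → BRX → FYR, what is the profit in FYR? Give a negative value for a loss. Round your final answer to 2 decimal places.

268.10

10000 FYR × 0.11382 = 1138.2 MYR
1138.2 MYR × 2.5507 = 2903.20674 SLV
2903.20674 SLV × 0.52305 = 1518.522285357 BRX
1518.522285357 BRX × 6.7619 = 10268.0958413554983 FYR
Net change: 10268.0958413554983 − 10000 = 268.0958413554983 FYR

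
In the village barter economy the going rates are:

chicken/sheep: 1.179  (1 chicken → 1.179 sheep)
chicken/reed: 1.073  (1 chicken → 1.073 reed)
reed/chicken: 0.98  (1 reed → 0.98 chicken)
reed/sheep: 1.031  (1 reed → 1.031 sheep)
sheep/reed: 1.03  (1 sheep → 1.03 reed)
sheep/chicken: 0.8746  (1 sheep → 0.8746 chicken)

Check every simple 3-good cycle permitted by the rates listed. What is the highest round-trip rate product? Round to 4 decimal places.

reed→chicken→sheep→reed: 0.98 × 1.179 × 1.03 = 1.19008
reed→sheep→chicken→reed: 1.031 × 0.8746 × 1.073 = 0.96754
Maximum is reed→chicken→sheep→reed at 1.1901; arbitrage exists.

1.1901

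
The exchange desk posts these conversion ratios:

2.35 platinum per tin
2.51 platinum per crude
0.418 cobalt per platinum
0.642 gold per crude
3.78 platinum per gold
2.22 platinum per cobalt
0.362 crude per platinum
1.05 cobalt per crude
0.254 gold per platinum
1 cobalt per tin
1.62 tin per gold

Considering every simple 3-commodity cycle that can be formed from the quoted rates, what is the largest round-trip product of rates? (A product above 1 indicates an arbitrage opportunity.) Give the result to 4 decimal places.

platinum→gold→tin→platinum: 0.254 × 1.62 × 2.35 = 0.96698
platinum→crude→gold→platinum: 0.362 × 0.642 × 3.78 = 0.87849
platinum→crude→cobalt→platinum: 0.362 × 1.05 × 2.22 = 0.84382
Maximum is platinum→gold→tin→platinum at 0.9670; no arbitrage — every cycle loses value.

0.9670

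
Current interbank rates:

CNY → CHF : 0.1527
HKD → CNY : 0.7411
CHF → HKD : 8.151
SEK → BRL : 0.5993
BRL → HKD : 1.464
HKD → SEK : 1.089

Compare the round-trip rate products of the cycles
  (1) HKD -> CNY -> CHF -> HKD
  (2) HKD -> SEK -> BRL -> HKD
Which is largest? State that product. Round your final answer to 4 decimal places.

(1) 0.7411 × 0.1527 × 8.151 = 0.92242
(2) 1.089 × 0.5993 × 1.464 = 0.95546
Highest is cycle (2) at 0.9555 (≤1, no arbitrage).

0.9555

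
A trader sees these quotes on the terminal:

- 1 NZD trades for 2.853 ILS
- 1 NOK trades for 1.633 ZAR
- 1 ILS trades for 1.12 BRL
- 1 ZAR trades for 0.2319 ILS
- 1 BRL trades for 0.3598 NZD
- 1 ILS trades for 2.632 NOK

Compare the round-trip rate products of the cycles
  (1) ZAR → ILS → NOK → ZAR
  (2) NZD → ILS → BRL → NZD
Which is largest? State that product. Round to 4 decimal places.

(1) 0.2319 × 2.632 × 1.633 = 0.99672
(2) 2.853 × 1.12 × 0.3598 = 1.14969
Highest is cycle (2) at 1.1497 (>1, arbitrage).

1.1497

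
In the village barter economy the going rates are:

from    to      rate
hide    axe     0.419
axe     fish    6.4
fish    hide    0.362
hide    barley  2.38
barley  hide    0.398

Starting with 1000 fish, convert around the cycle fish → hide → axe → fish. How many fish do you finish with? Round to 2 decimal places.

1000 fish × 0.362 = 362 hide
362 hide × 0.419 = 151.678 axe
151.678 axe × 6.4 = 970.7392 fish

970.74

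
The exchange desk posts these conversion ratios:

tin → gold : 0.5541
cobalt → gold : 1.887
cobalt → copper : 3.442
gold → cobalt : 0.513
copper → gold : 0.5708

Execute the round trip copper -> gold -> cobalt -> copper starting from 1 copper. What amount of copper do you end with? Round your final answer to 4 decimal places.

1 copper × 0.5708 = 0.5708 gold
0.5708 gold × 0.513 = 0.2928204 cobalt
0.2928204 cobalt × 3.442 = 1.0078878168 copper

1.0079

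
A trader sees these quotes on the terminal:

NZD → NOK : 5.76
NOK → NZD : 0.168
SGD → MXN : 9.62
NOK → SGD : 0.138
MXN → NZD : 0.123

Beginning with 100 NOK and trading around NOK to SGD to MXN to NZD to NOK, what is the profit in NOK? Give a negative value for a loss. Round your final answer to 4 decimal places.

-5.9450

100 NOK × 0.138 = 13.8 SGD
13.8 SGD × 9.62 = 132.756 MXN
132.756 MXN × 0.123 = 16.328988 NZD
16.328988 NZD × 5.76 = 94.05497088 NOK
Net change: 94.05497088 − 100 = -5.94502912 NOK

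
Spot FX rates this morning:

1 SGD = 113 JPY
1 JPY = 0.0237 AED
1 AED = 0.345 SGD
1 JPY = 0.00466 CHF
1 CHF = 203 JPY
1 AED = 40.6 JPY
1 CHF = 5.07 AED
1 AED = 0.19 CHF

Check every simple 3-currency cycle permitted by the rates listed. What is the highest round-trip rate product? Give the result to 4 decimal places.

0.9592

JPY→CHF→AED→JPY: 0.00466 × 5.07 × 40.6 = 0.95922
JPY→AED→SGD→JPY: 0.0237 × 0.345 × 113 = 0.92394
JPY→AED→CHF→JPY: 0.0237 × 0.19 × 203 = 0.91411
Maximum is JPY→CHF→AED→JPY at 0.9592; no arbitrage — every cycle loses value.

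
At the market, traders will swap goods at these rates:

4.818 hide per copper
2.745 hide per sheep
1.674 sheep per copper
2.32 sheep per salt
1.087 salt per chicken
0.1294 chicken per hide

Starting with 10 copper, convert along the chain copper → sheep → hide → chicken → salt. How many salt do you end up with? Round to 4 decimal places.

10 copper × 1.674 = 16.74 sheep
16.74 sheep × 2.745 = 45.9513 hide
45.9513 hide × 0.1294 = 5.94609822 chicken
5.94609822 chicken × 1.087 = 6.46340876514 salt

6.4634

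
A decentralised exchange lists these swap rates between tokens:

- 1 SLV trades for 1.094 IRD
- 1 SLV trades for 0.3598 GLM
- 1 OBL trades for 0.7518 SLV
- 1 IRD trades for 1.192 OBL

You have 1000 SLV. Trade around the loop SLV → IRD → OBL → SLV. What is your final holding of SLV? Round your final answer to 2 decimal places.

980.38

1000 SLV × 1.094 = 1094 IRD
1094 IRD × 1.192 = 1304.048 OBL
1304.048 OBL × 0.7518 = 980.3832864 SLV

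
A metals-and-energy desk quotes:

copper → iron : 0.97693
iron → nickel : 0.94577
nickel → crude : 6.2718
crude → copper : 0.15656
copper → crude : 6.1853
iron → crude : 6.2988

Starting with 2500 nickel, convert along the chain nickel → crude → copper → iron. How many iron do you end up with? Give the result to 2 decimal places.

2398.15

2500 nickel × 6.2718 = 15679.5 crude
15679.5 crude × 0.15656 = 2454.78252 copper
2454.78252 copper × 0.97693 = 2398.1506872636 iron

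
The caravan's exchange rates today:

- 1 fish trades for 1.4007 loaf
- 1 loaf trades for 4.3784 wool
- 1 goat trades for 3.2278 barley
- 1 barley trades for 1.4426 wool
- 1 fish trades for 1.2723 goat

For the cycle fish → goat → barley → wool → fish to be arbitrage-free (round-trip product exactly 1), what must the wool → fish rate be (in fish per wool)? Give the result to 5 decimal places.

Known legs of the cycle: 1.2723 × 3.2278 × 1.4426 = 5.924368611444
For no arbitrage the full-cycle product must be 1, so the missing rate is 1 / 5.924368611444 ≈ 0.1687944.

0.16879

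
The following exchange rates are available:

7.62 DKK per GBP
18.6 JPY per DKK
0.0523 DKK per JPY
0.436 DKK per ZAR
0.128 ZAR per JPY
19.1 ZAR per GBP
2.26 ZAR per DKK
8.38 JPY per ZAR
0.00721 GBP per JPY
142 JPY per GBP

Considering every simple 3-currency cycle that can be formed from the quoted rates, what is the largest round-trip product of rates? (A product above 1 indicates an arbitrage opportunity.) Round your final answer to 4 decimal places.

1.1540

GBP→ZAR→JPY→GBP: 19.1 × 8.38 × 0.00721 = 1.15402
DKK→JPY→ZAR→DKK: 18.6 × 0.128 × 0.436 = 1.03803
GBP→DKK→JPY→GBP: 7.62 × 18.6 × 0.00721 = 1.02189
DKK→ZAR→JPY→DKK: 2.26 × 8.38 × 0.0523 = 0.99050
Maximum is GBP→ZAR→JPY→GBP at 1.1540; arbitrage exists.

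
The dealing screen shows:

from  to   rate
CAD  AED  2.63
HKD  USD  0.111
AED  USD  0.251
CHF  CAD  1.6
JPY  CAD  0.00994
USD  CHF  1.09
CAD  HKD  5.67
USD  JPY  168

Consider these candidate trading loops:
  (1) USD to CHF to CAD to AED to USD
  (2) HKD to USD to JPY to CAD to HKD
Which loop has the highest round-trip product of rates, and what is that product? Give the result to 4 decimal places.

1.1513

(1) 1.09 × 1.6 × 2.63 × 0.251 = 1.15127
(2) 0.111 × 168 × 0.00994 × 5.67 = 1.05100
Highest is cycle (1) at 1.1513 (>1, arbitrage).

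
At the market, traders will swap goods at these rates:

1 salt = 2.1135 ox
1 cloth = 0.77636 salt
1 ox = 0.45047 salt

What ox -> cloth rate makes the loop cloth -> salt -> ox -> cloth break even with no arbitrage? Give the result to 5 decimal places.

0.60945

Known legs of the cycle: 0.77636 × 2.1135 = 1.64083686
For no arbitrage the full-cycle product must be 1, so the missing rate is 1 / 1.64083686 ≈ 0.6094451.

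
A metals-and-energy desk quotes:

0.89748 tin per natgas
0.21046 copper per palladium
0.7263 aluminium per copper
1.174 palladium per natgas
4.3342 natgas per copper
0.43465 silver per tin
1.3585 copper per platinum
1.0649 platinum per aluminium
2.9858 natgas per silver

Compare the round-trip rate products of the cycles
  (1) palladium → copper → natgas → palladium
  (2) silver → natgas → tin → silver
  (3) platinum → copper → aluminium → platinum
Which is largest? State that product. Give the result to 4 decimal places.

(1) 0.21046 × 4.3342 × 1.174 = 1.07089
(2) 2.9858 × 0.89748 × 0.43465 = 1.16473
(3) 1.3585 × 0.7263 × 1.0649 = 1.05071
Highest is cycle (2) at 1.1647 (>1, arbitrage).

1.1647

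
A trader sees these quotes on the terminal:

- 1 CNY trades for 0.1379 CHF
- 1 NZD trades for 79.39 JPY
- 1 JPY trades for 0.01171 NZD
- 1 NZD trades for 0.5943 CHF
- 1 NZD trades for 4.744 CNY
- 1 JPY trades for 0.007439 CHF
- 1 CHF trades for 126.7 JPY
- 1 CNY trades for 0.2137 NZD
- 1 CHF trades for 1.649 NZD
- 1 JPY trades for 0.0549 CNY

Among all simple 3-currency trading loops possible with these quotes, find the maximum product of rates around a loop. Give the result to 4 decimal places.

NZD→CNY→CHF→NZD: 4.744 × 0.1379 × 1.649 = 1.07877
NZD→JPY→CHF→NZD: 79.39 × 0.007439 × 1.649 = 0.97387
JPY→CNY→CHF→JPY: 0.0549 × 0.1379 × 126.7 = 0.95921
NZD→JPY→CNY→NZD: 79.39 × 0.0549 × 0.2137 = 0.93141
NZD→CHF→JPY→NZD: 0.5943 × 126.7 × 0.01171 = 0.88174
Maximum is NZD→CNY→CHF→NZD at 1.0788; arbitrage exists.

1.0788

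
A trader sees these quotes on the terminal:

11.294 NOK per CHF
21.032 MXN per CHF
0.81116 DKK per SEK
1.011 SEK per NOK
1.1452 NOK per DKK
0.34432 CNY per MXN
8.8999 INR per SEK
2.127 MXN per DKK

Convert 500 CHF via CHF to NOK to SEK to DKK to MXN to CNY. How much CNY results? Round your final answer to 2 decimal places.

500 CHF × 11.294 = 5647 NOK
5647 NOK × 1.011 = 5709.117 SEK
5709.117 SEK × 0.81116 = 4631.00734572 DKK
4631.00734572 DKK × 2.127 = 9850.15262434644 MXN
9850.15262434644 MXN × 0.34432 = 3391.6045516149662208 CNY

3391.60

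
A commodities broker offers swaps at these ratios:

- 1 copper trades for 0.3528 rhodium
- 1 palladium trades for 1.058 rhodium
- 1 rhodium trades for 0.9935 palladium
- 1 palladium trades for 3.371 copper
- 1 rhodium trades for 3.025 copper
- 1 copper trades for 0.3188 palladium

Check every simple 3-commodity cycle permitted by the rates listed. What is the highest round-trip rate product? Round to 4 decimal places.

1.1816

copper→rhodium→palladium→copper: 0.3528 × 0.9935 × 3.371 = 1.18156
copper→palladium→rhodium→copper: 0.3188 × 1.058 × 3.025 = 1.02030
Maximum is copper→rhodium→palladium→copper at 1.1816; arbitrage exists.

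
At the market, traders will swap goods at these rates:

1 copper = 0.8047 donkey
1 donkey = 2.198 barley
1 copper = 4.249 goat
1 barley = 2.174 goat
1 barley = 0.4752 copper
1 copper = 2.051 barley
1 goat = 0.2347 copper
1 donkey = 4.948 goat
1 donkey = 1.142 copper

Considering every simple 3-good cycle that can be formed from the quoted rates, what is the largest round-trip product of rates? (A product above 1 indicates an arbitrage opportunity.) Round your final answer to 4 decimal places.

barley→goat→copper→barley: 2.174 × 0.2347 × 2.051 = 1.04650
goat→copper→donkey→goat: 0.2347 × 0.8047 × 4.948 = 0.93449
barley→copper→donkey→barley: 0.4752 × 0.8047 × 2.198 = 0.84050
Maximum is barley→goat→copper→barley at 1.0465; arbitrage exists.

1.0465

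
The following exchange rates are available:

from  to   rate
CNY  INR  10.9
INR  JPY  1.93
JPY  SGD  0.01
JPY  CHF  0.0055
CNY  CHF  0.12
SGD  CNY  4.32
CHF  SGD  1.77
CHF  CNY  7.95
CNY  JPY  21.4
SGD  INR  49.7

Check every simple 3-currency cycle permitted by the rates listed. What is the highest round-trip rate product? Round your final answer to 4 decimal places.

0.9592

SGD→INR→JPY→SGD: 49.7 × 1.93 × 0.01 = 0.95921
CNY→JPY→CHF→CNY: 21.4 × 0.0055 × 7.95 = 0.93572
CNY→JPY→SGD→CNY: 21.4 × 0.01 × 4.32 = 0.92448
CNY→CHF→SGD→CNY: 0.12 × 1.77 × 4.32 = 0.91757
Maximum is SGD→INR→JPY→SGD at 0.9592; no arbitrage — every cycle loses value.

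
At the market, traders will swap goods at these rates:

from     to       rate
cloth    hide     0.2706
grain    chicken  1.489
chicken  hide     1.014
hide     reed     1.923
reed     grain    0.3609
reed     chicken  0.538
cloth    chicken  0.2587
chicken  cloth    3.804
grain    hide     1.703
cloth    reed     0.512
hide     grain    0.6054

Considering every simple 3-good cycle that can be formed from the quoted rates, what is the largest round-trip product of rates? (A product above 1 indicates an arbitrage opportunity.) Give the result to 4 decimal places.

reed→grain→hide→reed: 0.3609 × 1.703 × 1.923 = 1.18190
chicken→hide→reed→chicken: 1.014 × 1.923 × 0.538 = 1.04906
chicken→cloth→reed→chicken: 3.804 × 0.512 × 0.538 = 1.04783
chicken→hide→grain→chicken: 1.014 × 0.6054 × 1.489 = 0.91406
Maximum is reed→grain→hide→reed at 1.1819; arbitrage exists.

1.1819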